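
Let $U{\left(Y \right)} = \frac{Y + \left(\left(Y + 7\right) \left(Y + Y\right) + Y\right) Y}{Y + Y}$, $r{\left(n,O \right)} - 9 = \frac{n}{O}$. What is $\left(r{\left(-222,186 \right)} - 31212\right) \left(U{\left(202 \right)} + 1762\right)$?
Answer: $- \frac{42641357395}{31} \approx -1.3755 \cdot 10^{9}$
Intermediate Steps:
$r{\left(n,O \right)} = 9 + \frac{n}{O}$
$U{\left(Y \right)} = \frac{Y + Y \left(Y + 2 Y \left(7 + Y\right)\right)}{2 Y}$ ($U{\left(Y \right)} = \frac{Y + \left(\left(7 + Y\right) 2 Y + Y\right) Y}{2 Y} = \left(Y + \left(2 Y \left(7 + Y\right) + Y\right) Y\right) \frac{1}{2 Y} = \left(Y + \left(Y + 2 Y \left(7 + Y\right)\right) Y\right) \frac{1}{2 Y} = \left(Y + Y \left(Y + 2 Y \left(7 + Y\right)\right)\right) \frac{1}{2 Y} = \frac{Y + Y \left(Y + 2 Y \left(7 + Y\right)\right)}{2 Y}$)
$\left(r{\left(-222,186 \right)} - 31212\right) \left(U{\left(202 \right)} + 1762\right) = \left(\left(9 - \frac{222}{186}\right) - 31212\right) \left(\left(\frac{1}{2} + 202^{2} + \frac{15}{2} \cdot 202\right) + 1762\right) = \left(\left(9 - \frac{37}{31}\right) - 31212\right) \left(\left(\frac{1}{2} + 40804 + 1515\right) + 1762\right) = \left(\left(9 - \frac{37}{31}\right) - 31212\right) \left(\frac{84639}{2} + 1762\right) = \left(\frac{242}{31} - 31212\right) \frac{88163}{2} = \left(- \frac{967330}{31}\right) \frac{88163}{2} = - \frac{42641357395}{31}$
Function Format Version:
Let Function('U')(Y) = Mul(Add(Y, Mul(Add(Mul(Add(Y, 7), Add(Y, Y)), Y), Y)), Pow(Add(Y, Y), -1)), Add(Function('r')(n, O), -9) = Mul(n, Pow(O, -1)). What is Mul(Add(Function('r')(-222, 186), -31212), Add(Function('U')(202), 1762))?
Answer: Rational(-42641357395, 31) ≈ -1.3755e+9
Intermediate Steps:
Function('r')(n, O) = Add(9, Mul(n, Pow(O, -1)))
Function('U')(Y) = Mul(Rational(1, 2), Pow(Y, -1), Add(Y, Mul(Y, Add(Y, Mul(2, Y, Add(7, Y)))))) (Function('U')(Y) = Mul(Add(Y, Mul(Add(Mul(Add(7, Y), Mul(2, Y)), Y), Y)), Pow(Mul(2, Y), -1)) = Mul(Add(Y, Mul(Add(Mul(2, Y, Add(7, Y)), Y), Y)), Mul(Rational(1, 2), Pow(Y, -1))) = Mul(Add(Y, Mul(Add(Y, Mul(2, Y, Add(7, Y))), Y)), Mul(Rational(1, 2), Pow(Y, -1))) = Mul(Add(Y, Mul(Y, Add(Y, Mul(2, Y, Add(7, Y))))), Mul(Rational(1, 2), Pow(Y, -1))) = Mul(Rational(1, 2), Pow(Y, -1), Add(Y, Mul(Y, Add(Y, Mul(2, Y, Add(7, Y)))))))
Mul(Add(Function('r')(-222, 186), -31212), Add(Function('U')(202), 1762)) = Mul(Add(Add(9, Mul(-222, Pow(186, -1))), -31212), Add(Add(Rational(1, 2), Pow(202, 2), Mul(Rational(15, 2), 202)), 1762)) = Mul(Add(Add(9, Mul(-222, Rational(1, 186))), -31212), Add(Add(Rational(1, 2), 40804, 1515), 1762)) = Mul(Add(Add(9, Rational(-37, 31)), -31212), Add(Rational(84639, 2), 1762)) = Mul(Add(Rational(242, 31), -31212), Rational(88163, 2)) = Mul(Rational(-967330, 31), Rational(88163, 2)) = Rational(-42641357395, 31)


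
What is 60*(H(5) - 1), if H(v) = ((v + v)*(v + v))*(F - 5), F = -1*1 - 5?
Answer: -66060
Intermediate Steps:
F = -6 (F = -1 - 5 = -6)
H(v) = -44*v² (H(v) = ((v + v)*(v + v))*(-6 - 5) = ((2*v)*(2*v))*(-11) = (4*v²)*(-11) = -44*v²)
60*(H(5) - 1) = 60*(-44*5² - 1) = 60*(-44*25 - 1) = 60*(-1100 - 1) = 60*(-1101) = -66060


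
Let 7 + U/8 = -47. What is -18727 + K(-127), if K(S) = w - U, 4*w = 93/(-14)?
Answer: -1024613/56 ≈ -18297.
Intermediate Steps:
U = -432 (U = -56 + 8*(-47) = -56 - 376 = -432)
w = -93/56 (w = (93/(-14))/4 = (93*(-1/14))/4 = (1/4)*(-93/14) = -93/56 ≈ -1.6607)
K(S) = 24099/56 (K(S) = -93/56 - 1*(-432) = -93/56 + 432 = 24099/56)
-18727 + K(-127) = -18727 + 24099/56 = -1024613/56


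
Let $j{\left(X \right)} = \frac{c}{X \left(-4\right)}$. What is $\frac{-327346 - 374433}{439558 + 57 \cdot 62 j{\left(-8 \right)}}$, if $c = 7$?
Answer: $- \frac{11228464}{7045297} \approx -1.5938$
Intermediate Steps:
$j{\left(X \right)} = - \frac{7}{4 X}$ ($j{\left(X \right)} = \frac{7}{X \left(-4\right)} = \frac{7}{\left(-4\right) X} = 7 \left(- \frac{1}{4 X}\right) = - \frac{7}{4 X}$)
$\frac{-327346 - 374433}{439558 + 57 \cdot 62 j{\left(-8 \right)}} = \frac{-327346 - 374433}{439558 + 57 \cdot 62 \left(- \frac{7}{4 \left(-8\right)}\right)} = - \frac{701779}{439558 + 3534 \left(\left(- \frac{7}{4}\right) \left(- \frac{1}{8}\right)\right)} = - \frac{701779}{439558 + 3534 \cdot \frac{7}{32}} = - \frac{701779}{439558 + \frac{12369}{16}} = - \frac{701779}{\frac{7045297}{16}} = \left(-701779\right) \frac{16}{7045297} = - \frac{11228464}{7045297}$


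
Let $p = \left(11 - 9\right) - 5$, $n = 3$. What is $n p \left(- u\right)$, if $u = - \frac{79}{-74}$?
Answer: $\frac{711}{74} \approx 9.6081$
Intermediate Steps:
$u = \frac{79}{74}$ ($u = \left(-79\right) \left(- \frac{1}{74}\right) = \frac{79}{74} \approx 1.0676$)
$p = -3$ ($p = 2 - 5 = -3$)
$n p \left(- u\right) = 3 \left(-3\right) \left(\left(-1\right) \frac{79}{74}\right) = \left(-9\right) \left(- \frac{79}{74}\right) = \frac{711}{74}$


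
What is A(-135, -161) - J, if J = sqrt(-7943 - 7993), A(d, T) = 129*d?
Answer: -17415 - 8*I*sqrt(249) ≈ -17415.0 - 126.24*I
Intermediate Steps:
J = 8*I*sqrt(249) (J = sqrt(-15936) = 8*I*sqrt(249) ≈ 126.24*I)
A(-135, -161) - J = 129*(-135) - 8*I*sqrt(249) = -17415 - 8*I*sqrt(249)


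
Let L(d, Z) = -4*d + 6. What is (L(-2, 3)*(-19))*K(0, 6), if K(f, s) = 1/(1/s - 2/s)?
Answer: 1596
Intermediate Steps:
L(d, Z) = 6 - 4*d
K(f, s) = -s (K(f, s) = 1/(1/s - 2/s) = 1/(-1/s) = -s)
(L(-2, 3)*(-19))*K(0, 6) = ((6 - 4*(-2))*(-19))*(-1*6) = ((6 + 8)*(-19))*(-6) = (14*(-19))*(-6) = -266*(-6) = 1596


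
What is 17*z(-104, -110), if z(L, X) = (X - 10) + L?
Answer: -3808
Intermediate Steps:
z(L, X) = -10 + L + X (z(L, X) = (-10 + X) + L = -10 + L + X)
17*z(-104, -110) = 17*(-10 - 104 - 110) = 17*(-224) = -3808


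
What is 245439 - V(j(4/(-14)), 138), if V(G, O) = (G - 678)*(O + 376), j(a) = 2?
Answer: 592903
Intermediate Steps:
V(G, O) = (-678 + G)*(376 + O)
245439 - V(j(4/(-14)), 138) = 245439 - (-254928 - 678*138 + 376*2 + 2*138) = 245439 - (-254928 - 93564 + 752 + 276) = 245439 - 1*(-347464) = 245439 + 347464 = 592903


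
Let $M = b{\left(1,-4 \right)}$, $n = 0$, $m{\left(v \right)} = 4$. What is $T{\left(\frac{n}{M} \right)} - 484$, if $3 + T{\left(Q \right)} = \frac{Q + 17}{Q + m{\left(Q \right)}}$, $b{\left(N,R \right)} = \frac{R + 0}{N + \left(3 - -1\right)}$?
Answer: $- \frac{1931}{4} \approx -482.75$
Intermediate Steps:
$b{\left(N,R \right)} = \frac{R}{4 + N}$ ($b{\left(N,R \right)} = \frac{R}{N + \left(3 + 1\right)} = \frac{R}{N + 4} = \frac{R}{4 + N}$)
$M = - \frac{4}{5}$ ($M = - \frac{4}{4 + 1} = - \frac{4}{5} \approx -0.8$)
$T{\left(Q \right)} = -3 + \frac{17 + Q}{4 + Q}$ ($T{\left(Q \right)} = -3 + \frac{Q + 17}{Q + 4} = -3 + \frac{17 + Q}{4 + Q}$)
$T{\left(\frac{n}{M} \right)} - 484 = \frac{5 - 2 \frac{0}{- \frac{4}{5}}}{4 + \frac{0}{- \frac{4}{5}}} - 484 = \frac{5 - 2 \cdot 0 \left(- \frac{5}{4}\right)}{4 + 0 \left(- \frac{5}{4}\right)} - 484 = \frac{5 - 0}{4 + 0} - 484 = \frac{5 + 0}{4} - 484 = \frac{1}{4} \cdot 5 - 484 = \frac{5}{4} - 484 = - \frac{1931}{4}$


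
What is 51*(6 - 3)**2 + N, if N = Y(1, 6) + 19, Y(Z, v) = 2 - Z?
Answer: 479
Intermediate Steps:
N = 20 (N = (2 - 1*1) + 19 = (2 - 1) + 19 = 1 + 19 = 20)
51*(6 - 3)**2 + N = 51*(6 - 3)**2 + 20 = 51*3**2 + 20 = 51*9 + 20 = 459 + 20 = 479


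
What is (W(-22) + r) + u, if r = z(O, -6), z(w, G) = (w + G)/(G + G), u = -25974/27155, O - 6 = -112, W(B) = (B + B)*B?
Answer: 79540538/81465 ≈ 976.38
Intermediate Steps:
W(B) = 2*B² (W(B) = (2*B)*B = 2*B²)
O = -106 (O = 6 - 112 = -106)
u = -25974/27155 (u = -25974*1/27155 = -25974/27155 ≈ -0.95651)
z(w, G) = (G + w)/(2*G) (z(w, G) = (G + w)/((2*G)) = (G + w)*(1/(2*G)) = (G + w)/(2*G))
r = 28/3 (r = (½)*(-6 - 106)/(-6) = (½)*(-⅙)*(-112) = 28/3 ≈ 9.3333)
(W(-22) + r) + u = (2*(-22)² + 28/3) - 25974/27155 = (2*484 + 28/3) - 25974/27155 = (968 + 28/3) - 25974/27155 = 2932/3 - 25974/27155 = 79540538/81465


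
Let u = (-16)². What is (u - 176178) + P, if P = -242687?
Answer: -418609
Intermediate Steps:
u = 256
(u - 176178) + P = (256 - 176178) - 242687 = -175922 - 242687 = -418609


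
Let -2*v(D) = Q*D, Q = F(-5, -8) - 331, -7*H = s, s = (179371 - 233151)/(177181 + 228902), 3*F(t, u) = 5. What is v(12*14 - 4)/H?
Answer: 19191211858/13445 ≈ 1.4274e+6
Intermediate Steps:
F(t, u) = 5/3 (F(t, u) = (1/3)*5 = 5/3)
s = -53780/406083 ≈ -0.13244
H = 53780/2842581 (H = -1/7*(-53780/406083) = 53780/2842581 ≈ 0.018919)
Q = -988/3 (Q = 5/3 - 331 = -988/3 ≈ -329.33)
v(D) = 494*D/3 (v(D) = -(-494)*D/3 = 494*D/3)
v(12*14 - 4)/H = (494*(12*14 - 4)/3)/(53780/2842581) = (494*(168 - 4)/3)*(2842581/53780) = ((494/3)*164)*(2842581/53780) = (81016/3)*(2842581/53780) = 19191211858/13445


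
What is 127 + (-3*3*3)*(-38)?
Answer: 1153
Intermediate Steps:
127 + (-3*3*3)*(-38) = 127 - 9*3*(-38) = 127 - 27*(-38) = 127 + 1026 = 1153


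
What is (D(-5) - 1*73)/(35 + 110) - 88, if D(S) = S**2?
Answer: -12808/145 ≈ -88.331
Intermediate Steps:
(D(-5) - 1*73)/(35 + 110) - 88 = ((-5)**2 - 1*73)/(35 + 110) - 88 = (25 - 73)/145 - 88 = (1/145)*(-48) - 88 = -48/145 - 88 = -12808/145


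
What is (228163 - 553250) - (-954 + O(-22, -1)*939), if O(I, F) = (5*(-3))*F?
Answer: -338218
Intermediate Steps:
O(I, F) = -15*F
(228163 - 553250) - (-954 + O(-22, -1)*939) = (228163 - 553250) - (-954 - 15*(-1)*939) = -325087 - (-954 + 15*939) = -325087 - (-954 + 14085) = -325087 - 1*13131 = -325087 - 13131 = -338218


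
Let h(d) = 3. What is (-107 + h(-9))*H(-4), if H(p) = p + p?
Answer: 832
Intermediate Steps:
H(p) = 2*p
(-107 + h(-9))*H(-4) = (-107 + 3)*(2*(-4)) = -104*(-8) = 832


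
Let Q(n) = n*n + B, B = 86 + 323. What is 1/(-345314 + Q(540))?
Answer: -1/53305 ≈ -1.8760e-5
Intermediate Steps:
B = 409
Q(n) = 409 + n² (Q(n) = n*n + 409 = n² + 409 = 409 + n²)
1/(-345314 + Q(540)) = 1/(-345314 + (409 + 540²)) = 1/(-345314 + (409 + 291600)) = 1/(-345314 + 292009) = 1/(-53305) = -1/53305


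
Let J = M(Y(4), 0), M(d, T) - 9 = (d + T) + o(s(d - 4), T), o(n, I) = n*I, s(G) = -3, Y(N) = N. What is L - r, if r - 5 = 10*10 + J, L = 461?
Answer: 343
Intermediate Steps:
o(n, I) = I*n
M(d, T) = 9 + d - 2*T (M(d, T) = 9 + ((d + T) + T*(-3)) = 9 + ((T + d) - 3*T) = 9 + (d - 2*T) = 9 + d - 2*T)
J = 13 (J = 9 + 4 - 2*0 = 9 + 4 + 0 = 13)
r = 118 (r = 5 + (10*10 + 13) = 5 + (100 + 13) = 5 + 113 = 118)
L - r = 461 - 1*118 = 461 - 118 = 343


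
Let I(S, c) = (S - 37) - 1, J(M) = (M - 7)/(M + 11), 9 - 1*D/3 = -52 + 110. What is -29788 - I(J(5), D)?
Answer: -237999/8 ≈ -29750.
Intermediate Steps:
D = -147 (D = 27 - 3*(-52 + 110) = 27 - 3*58 = 27 - 174 = -147)
J(M) = (-7 + M)/(11 + M)
I(S, c) = -38 + S (I(S, c) = (-37 + S) - 1 = -38 + S)
-29788 - I(J(5), D) = -29788 - (-38 + (-7 + 5)/(11 + 5)) = -29788 - (-38 - 2/16) = -29788 - (-38 + (1/16)*(-2)) = -29788 - (-38 - 1/8) = -29788 - 1*(-305/8) = -29788 + 305/8 = -237999/8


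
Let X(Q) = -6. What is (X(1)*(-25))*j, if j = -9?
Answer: -1350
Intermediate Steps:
(X(1)*(-25))*j = -6*(-25)*(-9) = 150*(-9) = -1350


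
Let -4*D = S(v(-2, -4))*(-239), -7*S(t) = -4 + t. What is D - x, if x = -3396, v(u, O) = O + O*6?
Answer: 25684/7 ≈ 3669.1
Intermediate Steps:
v(u, O) = 7*O (v(u, O) = O + 6*O = 7*O)
S(t) = 4/7 - t/7 (S(t) = -(-4 + t)/7 = 4/7 - t/7)
D = 1912/7 (D = -(4/7 - (-4))*(-239)/4 = -(4/7 - 1/7*(-28))*(-239)/4 = -(4/7 + 4)*(-239)/4 = -8*(-239)/7 = -1/4*(-7648/7) = 1912/7 ≈ 273.14)
D - x = 1912/7 - 1*(-3396) = 1912/7 + 3396 = 25684/7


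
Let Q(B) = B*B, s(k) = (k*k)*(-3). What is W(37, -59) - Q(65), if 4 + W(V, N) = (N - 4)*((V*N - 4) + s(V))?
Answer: 392293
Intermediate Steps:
s(k) = -3*k**2 (s(k) = k**2*(-3) = -3*k**2)
Q(B) = B**2
W(V, N) = -4 + (-4 + N)*(-4 - 3*V**2 + N*V) (W(V, N) = -4 + (N - 4)*((V*N - 4) - 3*V**2) = -4 + (-4 + N)*((N*V - 4) - 3*V**2) = -4 + (-4 + N)*((-4 + N*V) - 3*V**2) = -4 + (-4 + N)*(-4 - 3*V**2 + N*V))
W(37, -59) - Q(65) = (12 - 4*(-59) + 12*37**2 + 37*(-59)**2 - 4*(-59)*37 - 3*(-59)*37**2) - 1*65**2 = (12 + 236 + 12*1369 + 37*3481 + 8732 - 3*(-59)*1369) - 1*4225 = (12 + 236 + 16428 + 128797 + 8732 + 242313) - 4225 = 396518 - 4225 = 392293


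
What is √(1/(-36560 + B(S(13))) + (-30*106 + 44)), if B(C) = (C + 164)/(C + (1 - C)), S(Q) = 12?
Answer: 5*I*√10378556466/9096 ≈ 56.0*I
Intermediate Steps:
B(C) = 164 + C (B(C) = (164 + C)/1 = (164 + C)*1 = 164 + C)
√(1/(-36560 + B(S(13))) + (-30*106 + 44)) = √(1/(-36560 + (164 + 12)) + (-30*106 + 44)) = √(1/(-36560 + 176) + (-3180 + 44)) = √(1/(-36384) - 3136) = √(-1/36384 - 3136) = √(-114100225/36384) = 5*I*√10378556466/9096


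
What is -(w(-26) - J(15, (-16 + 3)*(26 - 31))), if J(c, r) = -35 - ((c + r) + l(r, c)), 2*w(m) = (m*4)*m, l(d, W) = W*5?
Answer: -1542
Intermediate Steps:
l(d, W) = 5*W
w(m) = 2*m**2 (w(m) = ((m*4)*m)/2 = ((4*m)*m)/2 = (4*m**2)/2 = 2*m**2)
J(c, r) = -35 - r - 6*c (J(c, r) = -35 - ((c + r) + 5*c) = -35 - (r + 6*c) = -35 + (-r - 6*c) = -35 - r - 6*c)
-(w(-26) - J(15, (-16 + 3)*(26 - 31))) = -(2*(-26)**2 - (-35 - (-16 + 3)*(26 - 31) - 6*15)) = -(2*676 - (-35 - (-13)*(-5) - 90)) = -(1352 - (-35 - 1*65 - 90)) = -(1352 - (-35 - 65 - 90)) = -(1352 - 1*(-190)) = -(1352 + 190) = -1*1542 = -1542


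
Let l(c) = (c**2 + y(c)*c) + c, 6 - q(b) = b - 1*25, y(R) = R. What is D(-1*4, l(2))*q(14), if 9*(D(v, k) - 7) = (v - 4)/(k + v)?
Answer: 3145/27 ≈ 116.48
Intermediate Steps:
q(b) = 31 - b (q(b) = 6 - (b - 1*25) = 6 - (b - 25) = 6 - (-25 + b) = 6 + (25 - b) = 31 - b)
l(c) = c + 2*c**2 (l(c) = (c**2 + c*c) + c = (c**2 + c**2) + c = 2*c**2 + c = c + 2*c**2)
D(v, k) = 7 + (-4 + v)/(9*(k + v)) (D(v, k) = 7 + ((v - 4)/(k + v))/9 = 7 + ((-4 + v)/(k + v))/9 = 7 + (-4 + v)/(9*(k + v)))
D(-1*4, l(2))*q(14) = ((-4 + 63*(2*(1 + 2*2)) + 64*(-1*4))/(9*(2*(1 + 2*2) - 1*4)))*(31 - 1*14) = ((-4 + 63*(2*(1 + 4)) + 64*(-4))/(9*(2*(1 + 4) - 4)))*(31 - 14) = ((-4 + 63*(2*5) - 256)/(9*(2*5 - 4)))*17 = ((-4 + 63*10 - 256)/(9*(10 - 4)))*17 = ((1/9)*(-4 + 630 - 256)/6)*17 = ((1/9)*(1/6)*370)*17 = (185/27)*17 = 3145/27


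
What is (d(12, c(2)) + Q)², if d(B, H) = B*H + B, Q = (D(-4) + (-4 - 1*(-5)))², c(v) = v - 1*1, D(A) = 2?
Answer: 1089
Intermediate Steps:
c(v) = -1 + v (c(v) = v - 1 = -1 + v)
Q = 9 (Q = (2 + (-4 - 1*(-5)))² = (2 + (-4 + 5))² = (2 + 1)² = 3² = 9)
d(B, H) = B + B*H
(d(12, c(2)) + Q)² = (12*(1 + (-1 + 2)) + 9)² = (12*(1 + 1) + 9)² = (12*2 + 9)² = (24 + 9)² = 33² = 1089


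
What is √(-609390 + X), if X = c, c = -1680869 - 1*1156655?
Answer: I*√3446914 ≈ 1856.6*I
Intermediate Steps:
c = -2837524 (c = -1680869 - 1156655 = -2837524)
X = -2837524
√(-609390 + X) = √(-609390 - 2837524) = √(-3446914) = I*√3446914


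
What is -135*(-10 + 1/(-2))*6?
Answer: 8505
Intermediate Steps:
-135*(-10 + 1/(-2))*6 = -135*(-10 - ½)*6 = -(-2835)*6/2 = -135*(-63) = 8505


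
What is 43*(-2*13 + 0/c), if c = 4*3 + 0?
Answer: -1118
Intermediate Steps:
c = 12 (c = 12 + 0 = 12)
43*(-2*13 + 0/c) = 43*(-2*13 + 0/12) = 43*(-26 + 0*(1/12)) = 43*(-26 + 0) = 43*(-26) = -1118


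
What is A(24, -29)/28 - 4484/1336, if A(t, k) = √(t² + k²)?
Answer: -1121/334 + √1417/28 ≈ -2.0119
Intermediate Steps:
A(t, k) = √(k² + t²)
A(24, -29)/28 - 4484/1336 = √((-29)² + 24²)/28 - 4484/1336 = √(841 + 576)*(1/28) - 4484*1/1336 = √1417*(1/28) - 1121/334 = √1417/28 - 1121/334 = -1121/334 + √1417/28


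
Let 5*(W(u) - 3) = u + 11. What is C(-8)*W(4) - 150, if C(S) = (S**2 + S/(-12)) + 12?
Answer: 310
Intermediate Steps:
W(u) = 26/5 + u/5 (W(u) = 3 + (u + 11)/5 = 3 + (11 + u)/5 = 3 + (11/5 + u/5) = 26/5 + u/5)
C(S) = 12 + S**2 - S/12 (C(S) = (S**2 - S/12) + 12 = 12 + S**2 - S/12)
C(-8)*W(4) - 150 = (12 + (-8)**2 - 1/12*(-8))*(26/5 + (1/5)*4) - 150 = (12 + 64 + 2/3)*(26/5 + 4/5) - 150 = (230/3)*6 - 150 = 460 - 150 = 310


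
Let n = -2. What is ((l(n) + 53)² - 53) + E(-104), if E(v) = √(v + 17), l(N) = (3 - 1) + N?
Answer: 2756 + I*√87 ≈ 2756.0 + 9.3274*I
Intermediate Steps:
l(N) = 2 + N
E(v) = √(17 + v)
((l(n) + 53)² - 53) + E(-104) = (((2 - 2) + 53)² - 53) + √(17 - 104) = ((0 + 53)² - 53) + √(-87) = (53² - 53) + I*√87 = (2809 - 53) + I*√87 = 2756 + I*√87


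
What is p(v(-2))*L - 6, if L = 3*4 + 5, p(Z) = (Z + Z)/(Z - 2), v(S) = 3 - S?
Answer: 152/3 ≈ 50.667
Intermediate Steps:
p(Z) = 2*Z/(-2 + Z) (p(Z) = (2*Z)/(-2 + Z) = 2*Z/(-2 + Z))
L = 17 (L = 12 + 5 = 17)
p(v(-2))*L - 6 = (2*(3 - 1*(-2))/(-2 + (3 - 1*(-2))))*17 - 6 = (2*(3 + 2)/(-2 + (3 + 2)))*17 - 6 = (2*5/(-2 + 5))*17 - 6 = (2*5/3)*17 - 6 = (2*5*(1/3))*17 - 6 = (10/3)*17 - 6 = 170/3 - 6 = 152/3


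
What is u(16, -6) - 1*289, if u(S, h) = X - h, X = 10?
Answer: -273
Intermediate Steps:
u(S, h) = 10 - h
u(16, -6) - 1*289 = (10 - 1*(-6)) - 1*289 = (10 + 6) - 289 = 16 - 289 = -273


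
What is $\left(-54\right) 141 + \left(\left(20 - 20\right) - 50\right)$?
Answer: $-7664$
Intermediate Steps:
$\left(-54\right) 141 + \left(\left(20 - 20\right) - 50\right) = -7614 + \left(0 - 50\right) = -7614 - 50 = -7664$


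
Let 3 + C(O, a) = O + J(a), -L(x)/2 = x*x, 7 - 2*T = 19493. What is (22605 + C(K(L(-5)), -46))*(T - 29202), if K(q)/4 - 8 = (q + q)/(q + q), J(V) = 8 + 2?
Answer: -882026360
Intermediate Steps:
T = -9743 (T = 7/2 - ½*19493 = 7/2 - 19493/2 = -9743)
J(V) = 10
L(x) = -2*x² (L(x) = -2*x*x = -2*x²)
K(q) = 36 (K(q) = 32 + 4*((q + q)/(q + q)) = 32 + 4*((2*q)/((2*q))) = 32 + 4*((2*q)*(1/(2*q))) = 32 + 4*1 = 32 + 4 = 36)
C(O, a) = 7 + O (C(O, a) = -3 + (O + 10) = -3 + (10 + O) = 7 + O)
(22605 + C(K(L(-5)), -46))*(T - 29202) = (22605 + (7 + 36))*(-9743 - 29202) = (22605 + 43)*(-38945) = 22648*(-38945) = -882026360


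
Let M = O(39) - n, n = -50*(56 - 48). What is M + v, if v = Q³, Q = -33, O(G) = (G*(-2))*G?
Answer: -38579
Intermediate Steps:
n = -400 (n = -50*8 = -400)
O(G) = -2*G² (O(G) = (-2*G)*G = -2*G²)
M = -2642 (M = -2*39² - 1*(-400) = -2*1521 + 400 = -3042 + 400 = -2642)
v = -35937 (v = (-33)³ = -35937)
M + v = -2642 - 35937 = -38579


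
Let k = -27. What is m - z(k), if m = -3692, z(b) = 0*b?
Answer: -3692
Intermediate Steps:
z(b) = 0
m - z(k) = -3692 - 1*0 = -3692 + 0 = -3692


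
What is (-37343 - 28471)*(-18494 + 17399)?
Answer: 72066330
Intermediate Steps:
(-37343 - 28471)*(-18494 + 17399) = -65814*(-1095) = 72066330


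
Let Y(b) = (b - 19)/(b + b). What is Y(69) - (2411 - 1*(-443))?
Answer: -196901/69 ≈ -2853.6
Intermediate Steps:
Y(b) = (-19 + b)/(2*b) (Y(b) = (-19 + b)/((2*b)) = (-19 + b)*(1/(2*b)) = (-19 + b)/(2*b))
Y(69) - (2411 - 1*(-443)) = (½)*(-19 + 69)/69 - (2411 - 1*(-443)) = (½)*(1/69)*50 - (2411 + 443) = 25/69 - 1*2854 = 25/69 - 2854 = -196901/69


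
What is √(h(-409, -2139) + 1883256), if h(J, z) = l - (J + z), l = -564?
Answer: 2*√471310 ≈ 1373.0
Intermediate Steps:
h(J, z) = -564 - J - z (h(J, z) = -564 - (J + z) = -564 + (-J - z) = -564 - J - z)
√(h(-409, -2139) + 1883256) = √((-564 - 1*(-409) - 1*(-2139)) + 1883256) = √((-564 + 409 + 2139) + 1883256) = √(1984 + 1883256) = √1885240 = 2*√471310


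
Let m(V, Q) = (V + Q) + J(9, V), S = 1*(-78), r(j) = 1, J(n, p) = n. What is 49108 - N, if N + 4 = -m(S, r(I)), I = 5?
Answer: 49044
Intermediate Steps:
S = -78
m(V, Q) = 9 + Q + V (m(V, Q) = (V + Q) + 9 = (Q + V) + 9 = 9 + Q + V)
N = 64 (N = -4 - (9 + 1 - 78) = -4 - 1*(-68) = -4 + 68 = 64)
49108 - N = 49108 - 1*64 = 49108 - 64 = 49044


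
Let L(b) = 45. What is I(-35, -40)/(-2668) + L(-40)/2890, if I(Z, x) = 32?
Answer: 1379/385526 ≈ 0.0035769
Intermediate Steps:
I(-35, -40)/(-2668) + L(-40)/2890 = 32/(-2668) + 45/2890 = 32*(-1/2668) + 45*(1/2890) = -8/667 + 9/578 = 1379/385526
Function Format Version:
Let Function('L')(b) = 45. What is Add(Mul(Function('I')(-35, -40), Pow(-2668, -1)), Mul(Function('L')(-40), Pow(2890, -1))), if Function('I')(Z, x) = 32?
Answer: Rational(1379, 385526) ≈ 0.0035769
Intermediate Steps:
Add(Mul(Function('I')(-35, -40), Pow(-2668, -1)), Mul(Function('L')(-40), Pow(2890, -1))) = Add(Mul(32, Pow(-2668, -1)), Mul(45, Pow(2890, -1))) = Add(Mul(32, Rational(-1, 2668)), Mul(45, Rational(1, 2890))) = Add(Rational(-8, 667), Rational(9, 578)) = Rational(1379, 385526)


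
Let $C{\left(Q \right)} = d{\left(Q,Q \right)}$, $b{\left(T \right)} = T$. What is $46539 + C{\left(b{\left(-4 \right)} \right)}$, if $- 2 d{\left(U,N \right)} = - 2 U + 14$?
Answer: $46528$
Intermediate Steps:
$d{\left(U,N \right)} = -7 + U$ ($d{\left(U,N \right)} = - \frac{- 2 U + 14}{2} = - \frac{14 - 2 U}{2} = -7 + U$)
$C{\left(Q \right)} = -7 + Q$
$46539 + C{\left(b{\left(-4 \right)} \right)} = 46539 - 11 = 46528$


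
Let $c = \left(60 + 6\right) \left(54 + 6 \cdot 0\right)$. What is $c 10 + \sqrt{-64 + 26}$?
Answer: $35640 + i \sqrt{38} \approx 35640.0 + 6.1644 i$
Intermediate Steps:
$c = 3564$ ($c = 66 \left(54 + 0\right) = 66 \cdot 54 = 3564$)
$c 10 + \sqrt{-64 + 26} = 3564 \cdot 10 + \sqrt{-64 + 26} = 35640 + \sqrt{-38} = 35640 + i \sqrt{38}$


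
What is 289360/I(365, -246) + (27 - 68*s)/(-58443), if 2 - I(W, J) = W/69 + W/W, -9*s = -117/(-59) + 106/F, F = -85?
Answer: -35204805106733/521922555 ≈ -67452.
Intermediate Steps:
s = -3691/45135 (s = -(-117/(-59) + 106/(-85))/9 = -(-117*(-1/59) + 106*(-1/85))/9 = -(117/59 - 106/85)/9 = -1/9*3691/5015 = -3691/45135 ≈ -0.081777)
I(W, J) = 1 - W/69 (I(W, J) = 2 - (W/69 + W/W) = 2 - (W*(1/69) + 1) = 2 - (W/69 + 1) = 2 - (1 + W/69) = 2 + (-1 - W/69) = 1 - W/69)
289360/I(365, -246) + (27 - 68*s)/(-58443) = 289360/(1 - 1/69*365) + (27 - 68*(-3691/45135))/(-58443) = 289360/(1 - 365/69) + (27 + 14764/2655)*(-1/58443) = 289360/(-296/69) + (86449/2655)*(-1/58443) = 289360*(-69/296) - 7859/14106015 = -2495730/37 - 7859/14106015 = -35204805106733/521922555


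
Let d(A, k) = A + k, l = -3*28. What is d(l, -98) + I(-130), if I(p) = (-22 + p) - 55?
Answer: -389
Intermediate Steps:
l = -84
I(p) = -77 + p
d(l, -98) + I(-130) = (-84 - 98) + (-77 - 130) = -182 - 207 = -389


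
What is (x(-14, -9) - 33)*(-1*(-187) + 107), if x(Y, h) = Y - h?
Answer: -11172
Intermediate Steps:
(x(-14, -9) - 33)*(-1*(-187) + 107) = ((-14 - 1*(-9)) - 33)*(-1*(-187) + 107) = ((-14 + 9) - 33)*(187 + 107) = (-5 - 33)*294 = -38*294 = -11172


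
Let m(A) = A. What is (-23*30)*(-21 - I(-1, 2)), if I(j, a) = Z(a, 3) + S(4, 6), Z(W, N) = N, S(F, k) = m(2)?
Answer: 17940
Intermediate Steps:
S(F, k) = 2
I(j, a) = 5 (I(j, a) = 3 + 2 = 5)
(-23*30)*(-21 - I(-1, 2)) = (-23*30)*(-21 - 1*5) = -690*(-21 - 5) = -690*(-26) = 17940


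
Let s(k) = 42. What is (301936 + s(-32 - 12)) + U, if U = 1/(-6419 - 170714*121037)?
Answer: 6474301697909737/21439646921 ≈ 3.0198e+5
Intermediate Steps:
U = -1/21439646921 (U = (1/121037)/(-177133) = -1/177133*1/121037 = -1/21439646921 ≈ -4.6643e-11)
(301936 + s(-32 - 12)) + U = (301936 + 42) - 1/21439646921 = 301978 - 1/21439646921 = 6474301697909737/21439646921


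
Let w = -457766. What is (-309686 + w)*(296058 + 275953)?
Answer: -438990985972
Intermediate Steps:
(-309686 + w)*(296058 + 275953) = (-309686 - 457766)*(296058 + 275953) = -767452*572011 = -438990985972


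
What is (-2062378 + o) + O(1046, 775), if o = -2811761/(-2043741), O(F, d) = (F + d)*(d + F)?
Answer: 2562165285044/2043741 ≈ 1.2537e+6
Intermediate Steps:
O(F, d) = (F + d)**2 (O(F, d) = (F + d)*(F + d) = (F + d)**2)
o = 2811761/2043741 (o = -2811761*(-1/2043741) = 2811761/2043741 ≈ 1.3758)
(-2062378 + o) + O(1046, 775) = (-2062378 + 2811761/2043741) + (1046 + 775)**2 = -4214963664337/2043741 + 1821**2 = -4214963664337/2043741 + 3316041 = 2562165285044/2043741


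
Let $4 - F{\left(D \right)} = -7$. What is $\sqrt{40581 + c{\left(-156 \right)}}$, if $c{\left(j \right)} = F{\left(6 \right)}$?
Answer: $4 \sqrt{2537} \approx 201.47$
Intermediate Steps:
$F{\left(D \right)} = 11$ ($F{\left(D \right)} = 4 - -7 = 4 + 7 = 11$)
$c{\left(j \right)} = 11$
$\sqrt{40581 + c{\left(-156 \right)}} = \sqrt{40581 + 11} = \sqrt{40592} = 4 \sqrt{2537}$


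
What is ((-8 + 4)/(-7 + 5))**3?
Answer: 8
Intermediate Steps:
((-8 + 4)/(-7 + 5))**3 = (-4/(-2))**3 = (-4*(-1/2))**3 = 2**3 = 8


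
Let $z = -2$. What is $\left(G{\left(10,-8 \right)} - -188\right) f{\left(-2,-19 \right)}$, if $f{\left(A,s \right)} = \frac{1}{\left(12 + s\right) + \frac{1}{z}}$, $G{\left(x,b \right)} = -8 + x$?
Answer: $- \frac{76}{3} \approx -25.333$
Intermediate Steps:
$f{\left(A,s \right)} = \frac{1}{\frac{23}{2} + s}$ ($f{\left(A,s \right)} = \frac{1}{\left(12 + s\right) + \frac{1}{-2}} = \frac{1}{\left(12 + s\right) - \frac{1}{2}} = \frac{1}{\frac{23}{2} + s}$)
$\left(G{\left(10,-8 \right)} - -188\right) f{\left(-2,-19 \right)} = \left(\left(-8 + 10\right) - -188\right) \frac{2}{23 + 2 \left(-19\right)} = \left(2 + \left(-39 + 227\right)\right) \frac{2}{23 - 38} = \left(2 + 188\right) \frac{2}{-15} = 190 \cdot 2 \left(- \frac{1}{15}\right) = 190 \left(- \frac{2}{15}\right) = - \frac{76}{3}$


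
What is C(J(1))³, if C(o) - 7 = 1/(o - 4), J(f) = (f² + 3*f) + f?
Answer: 512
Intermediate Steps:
J(f) = f² + 4*f
C(o) = 7 + 1/(-4 + o) (C(o) = 7 + 1/(o - 4) = 7 + 1/(-4 + o))
C(J(1))³ = ((-27 + 7*(1*(4 + 1)))/(-4 + 1*(4 + 1)))³ = ((-27 + 7*(1*5))/(-4 + 1*5))³ = ((-27 + 7*5)/(-4 + 5))³ = ((-27 + 35)/1)³ = (1*8)³ = 8³ = 512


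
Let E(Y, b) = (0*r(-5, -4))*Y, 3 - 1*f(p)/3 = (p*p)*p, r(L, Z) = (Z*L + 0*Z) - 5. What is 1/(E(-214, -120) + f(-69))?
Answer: 1/985536 ≈ 1.0147e-6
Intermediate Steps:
r(L, Z) = -5 + L*Z (r(L, Z) = (L*Z + 0) - 5 = L*Z - 5 = -5 + L*Z)
f(p) = 9 - 3*p³ (f(p) = 9 - 3*p*p*p = 9 - 3*p²*p = 9 - 3*p³)
E(Y, b) = 0 (E(Y, b) = (0*(-5 - 5*(-4)))*Y = (0*(-5 + 20))*Y = (0*15)*Y = 0*Y = 0)
1/(E(-214, -120) + f(-69)) = 1/(0 + (9 - 3*(-69)³)) = 1/(0 + (9 - 3*(-328509))) = 1/(0 + (9 + 985527)) = 1/(0 + 985536) = 1/985536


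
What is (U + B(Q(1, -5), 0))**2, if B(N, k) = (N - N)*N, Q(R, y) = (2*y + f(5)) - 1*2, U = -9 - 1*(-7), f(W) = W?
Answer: 4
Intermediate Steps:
U = -2 (U = -9 + 7 = -2)
Q(R, y) = 3 + 2*y (Q(R, y) = (2*y + 5) - 1*2 = (5 + 2*y) - 2 = 3 + 2*y)
B(N, k) = 0 (B(N, k) = 0*N = 0)
(U + B(Q(1, -5), 0))**2 = (-2 + 0)**2 = (-2)**2 = 4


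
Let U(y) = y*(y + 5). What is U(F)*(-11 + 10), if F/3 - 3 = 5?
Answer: -696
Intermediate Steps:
F = 24 (F = 9 + 3*5 = 9 + 15 = 24)
U(y) = y*(5 + y)
U(F)*(-11 + 10) = (24*(5 + 24))*(-11 + 10) = (24*29)*(-1) = 696*(-1) = -696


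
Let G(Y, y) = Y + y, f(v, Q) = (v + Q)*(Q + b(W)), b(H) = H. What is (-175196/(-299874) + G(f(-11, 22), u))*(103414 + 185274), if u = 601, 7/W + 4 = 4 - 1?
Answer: 33181608185920/149937 ≈ 2.2130e+8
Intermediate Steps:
W = -7 (W = 7/(-4 + (4 - 1)) = 7/(-4 + 3) = 7/(-1) = 7*(-1) = -7)
f(v, Q) = (-7 + Q)*(Q + v) (f(v, Q) = (v + Q)*(Q - 7) = (Q + v)*(-7 + Q) = (-7 + Q)*(Q + v))
(-175196/(-299874) + G(f(-11, 22), u))*(103414 + 185274) = (-175196/(-299874) + ((22**2 - 7*22 - 7*(-11) + 22*(-11)) + 601))*(103414 + 185274) = (-175196*(-1/299874) + ((484 - 154 + 77 - 242) + 601))*288688 = (87598/149937 + (165 + 601))*288688 = (87598/149937 + 766)*288688 = (114939340/149937)*288688 = 33181608185920/149937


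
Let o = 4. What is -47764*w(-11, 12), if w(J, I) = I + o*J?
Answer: 1528448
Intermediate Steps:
w(J, I) = I + 4*J
-47764*w(-11, 12) = -47764*(12 + 4*(-11)) = -47764*(12 - 44) = -47764*(-32) = 1528448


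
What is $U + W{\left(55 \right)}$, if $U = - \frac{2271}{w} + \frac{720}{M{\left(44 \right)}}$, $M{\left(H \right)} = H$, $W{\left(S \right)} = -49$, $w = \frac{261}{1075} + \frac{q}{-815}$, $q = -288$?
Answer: $- \frac{1471599314}{383031} \approx -3842.0$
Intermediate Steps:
$w = \frac{104463}{175225}$ ($w = \frac{261}{1075} - \frac{288}{-815} = 261 \cdot \frac{1}{1075} - - \frac{288}{815} = \frac{261}{1075} + \frac{288}{815} = \frac{104463}{175225} \approx 0.59616$)
$U = - \frac{1452830795}{383031}$ ($U = - \frac{2271}{\frac{104463}{175225}} + \frac{720}{44} = \left(-2271\right) \frac{175225}{104463} + 720 \cdot \frac{1}{44} = - \frac{132645325}{34821} + \frac{180}{11} = - \frac{1452830795}{383031} \approx -3793.0$)
$U + W{\left(55 \right)} = - \frac{1452830795}{383031} - 49 = - \frac{1471599314}{383031}$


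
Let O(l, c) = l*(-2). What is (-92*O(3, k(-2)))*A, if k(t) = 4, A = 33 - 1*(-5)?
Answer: 20976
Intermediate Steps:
A = 38 (A = 33 + 5 = 38)
O(l, c) = -2*l
(-92*O(3, k(-2)))*A = -(-184)*3*38 = -92*(-6)*38 = 552*38 = 20976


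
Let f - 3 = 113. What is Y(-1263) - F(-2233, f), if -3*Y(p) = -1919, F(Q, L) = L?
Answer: 1571/3 ≈ 523.67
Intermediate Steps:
f = 116 (f = 3 + 113 = 116)
Y(p) = 1919/3 (Y(p) = -⅓*(-1919) = 1919/3)
Y(-1263) - F(-2233, f) = 1919/3 - 1*116 = 1919/3 - 116 = 1571/3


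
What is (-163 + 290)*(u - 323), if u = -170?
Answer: -62611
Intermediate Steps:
(-163 + 290)*(u - 323) = (-163 + 290)*(-170 - 323) = 127*(-493) = -62611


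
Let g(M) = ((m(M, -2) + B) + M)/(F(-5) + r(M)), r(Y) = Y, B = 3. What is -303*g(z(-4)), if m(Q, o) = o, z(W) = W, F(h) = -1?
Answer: -909/5 ≈ -181.80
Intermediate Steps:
g(M) = (1 + M)/(-1 + M) (g(M) = ((-2 + 3) + M)/(-1 + M) = (1 + M)/(-1 + M))
-303*g(z(-4)) = -303*(1 - 4)/(-1 - 4) = -303*(-3)/(-5) = -(-303)*(-3)/5 = -303*⅗ = -909/5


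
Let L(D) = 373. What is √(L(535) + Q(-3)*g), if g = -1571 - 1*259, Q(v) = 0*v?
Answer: √373 ≈ 19.313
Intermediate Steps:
Q(v) = 0
g = -1830 (g = -1571 - 259 = -1830)
√(L(535) + Q(-3)*g) = √(373 + 0*(-1830)) = √(373 + 0) = √373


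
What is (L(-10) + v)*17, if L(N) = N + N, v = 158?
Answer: 2346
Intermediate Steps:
L(N) = 2*N
(L(-10) + v)*17 = (2*(-10) + 158)*17 = (-20 + 158)*17 = 138*17 = 2346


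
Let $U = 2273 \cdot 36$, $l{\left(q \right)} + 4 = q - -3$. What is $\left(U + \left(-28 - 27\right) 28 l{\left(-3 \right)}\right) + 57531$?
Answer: $145519$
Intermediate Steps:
$l{\left(q \right)} = -1 + q$ ($l{\left(q \right)} = -4 + \left(q - -3\right) = -4 + \left(q + 3\right) = -4 + \left(3 + q\right) = -1 + q$)
$U = 81828$
$\left(U + \left(-28 - 27\right) 28 l{\left(-3 \right)}\right) + 57531 = \left(81828 + \left(-28 - 27\right) 28 \left(-1 - 3\right)\right) + 57531 = \left(81828 + \left(-55\right) 28 \left(-4\right)\right) + 57531 = \left(81828 - -6160\right) + 57531 = \left(81828 + 6160\right) + 57531 = 87988 + 57531 = 145519$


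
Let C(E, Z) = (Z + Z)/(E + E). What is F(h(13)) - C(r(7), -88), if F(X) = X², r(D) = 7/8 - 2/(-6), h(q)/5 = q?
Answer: 124637/29 ≈ 4297.8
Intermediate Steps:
h(q) = 5*q
r(D) = 29/24 (r(D) = 7*(⅛) - 2*(-⅙) = 7/8 + ⅓ = 29/24)
C(E, Z) = Z/E (C(E, Z) = (2*Z)/((2*E)) = (2*Z)*(1/(2*E)) = Z/E)
F(h(13)) - C(r(7), -88) = (5*13)² - (-88)/29/24 = 65² - (-88)*24/29 = 4225 - 1*(-2112/29) = 4225 + 2112/29 = 124637/29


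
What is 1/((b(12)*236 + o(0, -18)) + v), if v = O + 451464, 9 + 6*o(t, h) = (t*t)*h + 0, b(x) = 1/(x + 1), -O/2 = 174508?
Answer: 26/2664081 ≈ 9.7595e-6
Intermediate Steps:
O = -349016 (O = -2*174508 = -349016)
b(x) = 1/(1 + x)
o(t, h) = -3/2 + h*t²/6 (o(t, h) = -3/2 + ((t*t)*h + 0)/6 = -3/2 + (t²*h + 0)/6 = -3/2 + (h*t² + 0)/6 = -3/2 + (h*t²)/6 = -3/2 + h*t²/6)
v = 102448 (v = -349016 + 451464 = 102448)
1/((b(12)*236 + o(0, -18)) + v) = 1/((236/(1 + 12) + (-3/2 + (⅙)*(-18)*0²)) + 102448) = 1/((236/13 + (-3/2 + (⅙)*(-18)*0)) + 102448) = 1/(((1/13)*236 + (-3/2 + 0)) + 102448) = 1/((236/13 - 3/2) + 102448) = 1/(433/26 + 102448) = 1/(2664081/26) = 26/2664081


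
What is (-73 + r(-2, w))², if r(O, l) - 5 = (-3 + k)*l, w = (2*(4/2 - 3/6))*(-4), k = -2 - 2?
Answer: 256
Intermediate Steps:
k = -4
w = -12 (w = (2*(4*(½) - 3*⅙))*(-4) = (2*(2 - ½))*(-4) = (2*(3/2))*(-4) = 3*(-4) = -12)
r(O, l) = 5 - 7*l (r(O, l) = 5 + (-3 - 4)*l = 5 - 7*l)
(-73 + r(-2, w))² = (-73 + (5 - 7*(-12)))² = (-73 + (5 + 84))² = (-73 + 89)² = 16² = 256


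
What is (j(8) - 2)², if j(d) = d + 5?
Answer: 121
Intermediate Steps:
j(d) = 5 + d
(j(8) - 2)² = ((5 + 8) - 2)² = (13 - 2)² = 11² = 121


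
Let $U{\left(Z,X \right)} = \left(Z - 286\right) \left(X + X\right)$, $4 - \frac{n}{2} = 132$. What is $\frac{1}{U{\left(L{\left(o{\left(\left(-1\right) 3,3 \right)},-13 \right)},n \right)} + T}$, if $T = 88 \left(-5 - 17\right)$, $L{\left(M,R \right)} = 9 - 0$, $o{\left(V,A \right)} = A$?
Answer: $\frac{1}{139888} \approx 7.1486 \cdot 10^{-6}$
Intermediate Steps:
$L{\left(M,R \right)} = 9$ ($L{\left(M,R \right)} = 9 + 0 = 9$)
$n = -256$ ($n = 8 - 264 = -256$)
$U{\left(Z,X \right)} = 2 X \left(-286 + Z\right)$ ($U{\left(Z,X \right)} = \left(-286 + Z\right) 2 X = 2 X \left(-286 + Z\right)$)
$T = -1936$ ($T = 88 \left(-22\right) = -1936$)
$\frac{1}{U{\left(L{\left(o{\left(\left(-1\right) 3,3 \right)},-13 \right)},n \right)} + T} = \frac{1}{2 \left(-256\right) \left(-286 + 9\right) - 1936} = \frac{1}{2 \left(-256\right) \left(-277\right) - 1936} = \frac{1}{141824 - 1936} = \frac{1}{139888}$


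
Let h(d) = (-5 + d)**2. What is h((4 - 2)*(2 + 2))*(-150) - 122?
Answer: -1472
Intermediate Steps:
h((4 - 2)*(2 + 2))*(-150) - 122 = (-5 + (4 - 2)*(2 + 2))**2*(-150) - 122 = (-5 + 2*4)**2*(-150) - 122 = (-5 + 8)**2*(-150) - 122 = 3**2*(-150) - 122 = 9*(-150) - 122 = -1350 - 122 = -1472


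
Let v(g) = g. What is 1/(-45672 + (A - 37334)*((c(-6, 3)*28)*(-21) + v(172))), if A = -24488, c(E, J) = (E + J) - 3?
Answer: -1/228787072 ≈ -4.3709e-9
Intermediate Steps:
c(E, J) = -3 + E + J
1/(-45672 + (A - 37334)*((c(-6, 3)*28)*(-21) + v(172))) = 1/(-45672 + (-24488 - 37334)*(((-3 - 6 + 3)*28)*(-21) + 172)) = 1/(-45672 - 61822*(-6*28*(-21) + 172)) = 1/(-45672 - 61822*(-168*(-21) + 172)) = 1/(-45672 - 61822*(3528 + 172)) = 1/(-45672 - 61822*3700) = 1/(-45672 - 228741400) = 1/(-228787072) = -1/228787072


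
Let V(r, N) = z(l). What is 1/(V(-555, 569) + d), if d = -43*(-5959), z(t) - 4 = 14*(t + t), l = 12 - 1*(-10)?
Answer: 1/256857 ≈ 3.8932e-6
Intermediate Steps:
l = 22 (l = 12 + 10 = 22)
z(t) = 4 + 28*t (z(t) = 4 + 14*(t + t) = 4 + 14*(2*t) = 4 + 28*t)
V(r, N) = 620 (V(r, N) = 4 + 28*22 = 4 + 616 = 620)
d = 256237
1/(V(-555, 569) + d) = 1/(620 + 256237) = 1/256857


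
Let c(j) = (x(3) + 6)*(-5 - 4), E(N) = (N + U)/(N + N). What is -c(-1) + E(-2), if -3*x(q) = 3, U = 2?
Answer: 45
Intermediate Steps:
x(q) = -1 (x(q) = -1/3*3 = -1)
E(N) = (2 + N)/(2*N) (E(N) = (N + 2)/(N + N) = (2 + N)/((2*N)) = (2 + N)*(1/(2*N)) = (2 + N)/(2*N))
c(j) = -45 (c(j) = (-1 + 6)*(-5 - 4) = 5*(-9) = -45)
-c(-1) + E(-2) = -1*(-45) + (1/2)*(2 - 2)/(-2) = 45 + (1/2)*(-1/2)*0 = 45 + 0 = 45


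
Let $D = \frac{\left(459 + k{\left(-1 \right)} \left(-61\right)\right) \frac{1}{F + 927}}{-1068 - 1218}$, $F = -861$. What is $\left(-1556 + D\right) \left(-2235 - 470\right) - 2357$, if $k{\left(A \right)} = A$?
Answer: $\frac{158669964587}{37719} \approx 4.2066 \cdot 10^{6}$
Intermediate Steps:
$D = - \frac{130}{37719}$ ($D = \frac{\left(459 - -61\right) \frac{1}{-861 + 927}}{-1068 - 1218} = \frac{\left(459 + 61\right) \frac{1}{66}}{-2286} = 520 \cdot \frac{1}{66} \left(- \frac{1}{2286}\right) = \frac{260}{33} \left(- \frac{1}{2286}\right) = - \frac{130}{37719} \approx -0.0034465$)
$\left(-1556 + D\right) \left(-2235 - 470\right) - 2357 = \left(-1556 - \frac{130}{37719}\right) \left(-2235 - 470\right) - 2357 = \left(- \frac{58690894}{37719}\right) \left(-2705\right) - 2357 = \frac{158758868270}{37719} - 2357 = \frac{158669964587}{37719}$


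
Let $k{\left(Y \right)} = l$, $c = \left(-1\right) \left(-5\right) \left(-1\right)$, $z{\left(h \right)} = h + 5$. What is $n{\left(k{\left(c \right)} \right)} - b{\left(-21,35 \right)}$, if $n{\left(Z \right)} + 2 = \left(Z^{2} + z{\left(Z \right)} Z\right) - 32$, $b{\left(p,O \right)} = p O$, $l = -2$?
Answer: $699$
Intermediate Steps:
$z{\left(h \right)} = 5 + h$
$c = -5$ ($c = 5 \left(-1\right) = -5$)
$k{\left(Y \right)} = -2$
$b{\left(p,O \right)} = O p$
$n{\left(Z \right)} = -34 + Z^{2} + Z \left(5 + Z\right)$ ($n{\left(Z \right)} = -2 - \left(32 - Z^{2} - \left(5 + Z\right) Z\right) = -2 - \left(32 - Z^{2} - Z \left(5 + Z\right)\right) = -2 + \left(-32 + Z^{2} + Z \left(5 + Z\right)\right) = -34 + Z^{2} + Z \left(5 + Z\right)$)
$n{\left(k{\left(c \right)} \right)} - b{\left(-21,35 \right)} = \left(-34 + \left(-2\right)^{2} - 2 \left(5 - 2\right)\right) - 35 \left(-21\right) = \left(-34 + 4 - 6\right) - -735 = \left(-34 + 4 - 6\right) + 735 = -36 + 735 = 699$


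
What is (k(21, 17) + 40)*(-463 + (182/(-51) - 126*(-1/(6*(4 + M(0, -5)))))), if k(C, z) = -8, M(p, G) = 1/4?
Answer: -753376/51 ≈ -14772.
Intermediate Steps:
M(p, G) = 1/4 (M(p, G) = 1*(1/4) = 1/4)
(k(21, 17) + 40)*(-463 + (182/(-51) - 126*(-1/(6*(4 + M(0, -5)))))) = (-8 + 40)*(-463 + (182/(-51) - 126*(-1/(6*(4 + 1/4))))) = 32*(-463 + (182*(-1/51) - 126/((17/4)*(-6)))) = 32*(-463 + (-182/51 - 126/(-51/2))) = 32*(-463 + (-182/51 - 126*(-2/51))) = 32*(-463 + (-182/51 + 84/17)) = 32*(-463 + 70/51) = 32*(-23543/51) = -753376/51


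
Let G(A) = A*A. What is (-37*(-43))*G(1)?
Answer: 1591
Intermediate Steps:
G(A) = A**2
(-37*(-43))*G(1) = -37*(-43)*1**2 = 1591*1 = 1591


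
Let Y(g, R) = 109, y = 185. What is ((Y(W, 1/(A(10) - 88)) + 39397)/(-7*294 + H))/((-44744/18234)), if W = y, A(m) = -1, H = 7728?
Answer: -20009789/7047180 ≈ -2.8394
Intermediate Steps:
W = 185
((Y(W, 1/(A(10) - 88)) + 39397)/(-7*294 + H))/((-44744/18234)) = ((109 + 39397)/(-7*294 + 7728))/((-44744/18234)) = (39506/(-2058 + 7728))/((-44744*1/18234)) = (39506/5670)/(-22372/9117) = (39506*(1/5670))*(-9117/22372) = (19753/2835)*(-9117/22372) = -20009789/7047180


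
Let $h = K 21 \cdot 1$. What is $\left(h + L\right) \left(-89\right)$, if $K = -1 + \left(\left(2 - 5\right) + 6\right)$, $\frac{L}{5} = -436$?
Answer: $190282$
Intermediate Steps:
$L = -2180$ ($L = 5 \left(-436\right) = -2180$)
$K = 2$ ($K = -1 + \left(-3 + 6\right) = -1 + 3 = 2$)
$h = 42$ ($h = 2 \cdot 21 \cdot 1 = 2 \cdot 21 = 42$)
$\left(h + L\right) \left(-89\right) = \left(42 - 2180\right) \left(-89\right) = \left(-2138\right) \left(-89\right) = 190282$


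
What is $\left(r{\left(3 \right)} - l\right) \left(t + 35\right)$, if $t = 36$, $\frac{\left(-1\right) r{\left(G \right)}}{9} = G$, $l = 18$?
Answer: $-3195$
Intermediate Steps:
$r{\left(G \right)} = - 9 G$
$\left(r{\left(3 \right)} - l\right) \left(t + 35\right) = \left(\left(-9\right) 3 - 18\right) \left(36 + 35\right) = \left(-27 - 18\right) 71 = \left(-45\right) 71 = -3195$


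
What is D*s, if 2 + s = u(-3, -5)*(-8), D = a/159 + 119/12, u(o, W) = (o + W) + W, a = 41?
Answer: 110007/106 ≈ 1037.8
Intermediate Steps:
u(o, W) = o + 2*W (u(o, W) = (W + o) + W = o + 2*W)
D = 2157/212 (D = 41/159 + 119/12 = 2157/212 ≈ 10.175)
s = 102 (s = -2 + (-3 + 2*(-5))*(-8) = -2 + (-3 - 10)*(-8) = -2 - 13*(-8) = -2 + 104 = 102)
D*s = (2157/212)*102 = 110007/106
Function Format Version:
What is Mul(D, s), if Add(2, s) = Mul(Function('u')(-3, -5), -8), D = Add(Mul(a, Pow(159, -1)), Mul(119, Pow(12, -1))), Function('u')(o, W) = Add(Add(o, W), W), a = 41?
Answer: Rational(110007, 106) ≈ 1037.8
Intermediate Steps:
Function('u')(o, W) = Add(o, Mul(2, W)) (Function('u')(o, W) = Add(Add(W, o), W) = Add(o, Mul(2, W)))
D = Rational(2157, 212) (D = Add(Mul(41, Pow(159, -1)), Mul(119, Pow(12, -1))) = Add(Mul(41, Rational(1, 159)), Mul(119, Rational(1, 12))) = Add(Rational(41, 159), Rational(119, 12)) = Rational(2157, 212) ≈ 10.175)
s = 102 (s = Add(-2, Mul(Add(-3, Mul(2, -5)), -8)) = Add(-2, Mul(Add(-3, -10), -8)) = Add(-2, Mul(-13, -8)) = Add(-2, 104) = 102)
Mul(D, s) = Mul(Rational(2157, 212), 102) = Rational(110007, 106)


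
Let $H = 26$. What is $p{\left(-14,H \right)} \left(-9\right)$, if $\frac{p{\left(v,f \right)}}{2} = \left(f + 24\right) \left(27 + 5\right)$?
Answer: $-28800$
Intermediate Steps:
$p{\left(v,f \right)} = 1536 + 64 f$ ($p{\left(v,f \right)} = 2 \left(f + 24\right) \left(27 + 5\right) = 2 \left(24 + f\right) 32 = 2 \left(768 + 32 f\right) = 1536 + 64 f$)
$p{\left(-14,H \right)} \left(-9\right) = \left(1536 + 64 \cdot 26\right) \left(-9\right) = \left(1536 + 1664\right) \left(-9\right) = 3200 \left(-9\right) = -28800$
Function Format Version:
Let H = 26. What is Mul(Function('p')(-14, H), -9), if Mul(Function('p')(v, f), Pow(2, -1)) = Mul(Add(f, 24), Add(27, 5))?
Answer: -28800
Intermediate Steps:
Function('p')(v, f) = Add(1536, Mul(64, f)) (Function('p')(v, f) = Mul(2, Mul(Add(f, 24), Add(27, 5))) = Mul(2, Mul(Add(24, f), 32)) = Mul(2, Add(768, Mul(32, f))) = Add(1536, Mul(64, f)))
Mul(Function('p')(-14, H), -9) = Mul(Add(1536, Mul(64, 26)), -9) = Mul(Add(1536, 1664), -9) = Mul(3200, -9) = -28800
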